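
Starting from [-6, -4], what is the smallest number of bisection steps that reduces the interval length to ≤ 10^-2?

8

Width after n steps is 2/2^n. Need 2^n ≥ 2/10^-2 = 200.
2^7 = 128 < 200 ≤ 2^8 = 256, so n = 8.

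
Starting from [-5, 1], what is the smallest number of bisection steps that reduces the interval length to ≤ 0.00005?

17

Width after n steps is 6/2^n. Need 2^n ≥ 6/0.00005 = 120000.
2^16 = 65536 < 120000 ≤ 2^17 = 131072, so n = 17.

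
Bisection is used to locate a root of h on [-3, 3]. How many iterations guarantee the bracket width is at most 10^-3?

Width after n steps is 6/2^n. Need 2^n ≥ 6/10^-3 = 6000.
2^12 = 4096 < 6000 ≤ 2^13 = 8192, so n = 13.

13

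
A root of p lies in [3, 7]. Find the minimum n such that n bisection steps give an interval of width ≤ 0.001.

12

Width after n steps is 4/2^n. Need 2^n ≥ 4/0.001 = 4000.
2^11 = 2048 < 4000 ≤ 2^12 = 4096, so n = 12.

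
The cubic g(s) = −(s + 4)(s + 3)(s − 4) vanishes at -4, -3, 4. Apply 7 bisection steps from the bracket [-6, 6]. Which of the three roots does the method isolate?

s = 0 gives g = 48, positive; keep [0, 6]
s = 3 gives g = 42, positive; keep [3, 6]
s = 4.5 gives g = -31.875, negative; keep [3, 4.5]
s = 3.75 gives g = 13.0781, positive; keep [3.75, 4.5]
s = 4.125 gives g = -7.2363, negative; keep [3.75, 4.125]
s = 3.9375 gives g = 3.4417, positive; keep [3.9375, 4.125]
s = 4.03125 gives g = -1.7647, negative; keep [3.9375, 4.03125]

4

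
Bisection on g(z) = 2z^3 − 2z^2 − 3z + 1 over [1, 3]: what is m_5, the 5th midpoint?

1.6875

m = 2, g(m) = 3 (+); new bracket [1, 2]
m = 1.5, g(m) = -1.25 (−); new bracket [1.5, 2]
m = 1.75, g(m) = 0.34375 (+); new bracket [1.5, 1.75]
m = 1.625, g(m) = -0.5742 (−); new bracket [1.625, 1.75]
m = 1.6875, g(m) = -0.147 (−); new bracket [1.6875, 1.75]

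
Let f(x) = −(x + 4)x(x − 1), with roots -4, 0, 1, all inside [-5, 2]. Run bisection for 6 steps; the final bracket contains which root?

-4

m = -1.5, f(m) = -9.375 (−); new bracket [-5, -1.5]
m = -3.25, f(m) = -10.359375 (−); new bracket [-5, -3.25]
m = -4.125, f(m) = 2.642578 (+); new bracket [-4.125, -3.25]
m = -3.6875, f(m) = -5.4016 (−); new bracket [-4.125, -3.6875]
m = -3.90625, f(m) = -1.7967 (−); new bracket [-4.125, -3.90625]
m = -4.015625, f(m) = 0.3147 (+); new bracket [-4.015625, -3.90625]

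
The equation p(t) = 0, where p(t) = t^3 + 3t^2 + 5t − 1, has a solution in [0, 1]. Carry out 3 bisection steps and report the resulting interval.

p(0.5) = 2.375 > 0, so the root lies in [0, 0.5]
p(0.25) = 0.453125 > 0, so the root lies in [0, 0.25]
p(0.125) = -0.326172 < 0, so the root lies in [0.125, 0.25]

[0.125, 0.25]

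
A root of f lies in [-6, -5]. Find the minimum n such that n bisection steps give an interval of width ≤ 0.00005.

15

Width after n steps is 1/2^n. Need 2^n ≥ 1/0.00005 = 20000.
2^14 = 16384 < 20000 ≤ 2^15 = 32768, so n = 15.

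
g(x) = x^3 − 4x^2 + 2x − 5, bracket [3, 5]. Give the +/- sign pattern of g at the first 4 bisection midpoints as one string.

+--+

g(4) = 3 > 0, so the root lies in [3, 4]
g(3.5) = -4.125 < 0, so the root lies in [3.5, 4]
g(3.75) = -1.015625 < 0, so the root lies in [3.75, 4]
g(3.875) = 0.873 > 0, so the root lies in [3.75, 3.875]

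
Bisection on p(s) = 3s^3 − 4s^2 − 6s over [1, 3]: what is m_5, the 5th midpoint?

2.1875

m = 2, p(m) = -4 (−); new bracket [2, 3]
m = 2.5, p(m) = 6.875 (+); new bracket [2, 2.5]
m = 2.25, p(m) = 0.421875 (+); new bracket [2, 2.25]
m = 2.125, p(m) = -2.0254 (−); new bracket [2.125, 2.25]
m = 2.1875, p(m) = -0.863 (−); new bracket [2.1875, 2.25]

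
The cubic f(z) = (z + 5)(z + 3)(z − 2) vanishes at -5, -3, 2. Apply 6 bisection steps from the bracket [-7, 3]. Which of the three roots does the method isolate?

f(-2) = -12 < 0, so the root lies in [-2, 3]
f(0.5) = -28.875 < 0, so the root lies in [0.5, 3]
f(1.75) = -8.015625 < 0, so the root lies in [1.75, 3]
f(2.375) = 14.8652 > 0, so the root lies in [1.75, 2.375]
f(2.0625) = 2.2346 > 0, so the root lies in [1.75, 2.0625]
f(1.90625) = -3.1766 < 0, so the root lies in [1.90625, 2.0625]

2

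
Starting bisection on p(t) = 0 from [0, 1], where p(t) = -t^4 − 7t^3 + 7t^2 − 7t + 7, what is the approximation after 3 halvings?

0.875

midpoint 0.5: p = 4.3125 > 0 → [0.5, 1]
midpoint 0.75: p = 2.417969 > 0 → [0.75, 1]
midpoint 0.875: p = 0.95874 > 0 → [0.875, 1]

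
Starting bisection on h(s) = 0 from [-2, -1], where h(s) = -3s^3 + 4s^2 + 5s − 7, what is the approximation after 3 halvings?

-1.375

h(-1.5) = 4.625 > 0, so the root lies in [-1.5, -1]
h(-1.25) = -1.140625 < 0, so the root lies in [-1.5, -1.25]
h(-1.375) = 1.486328 > 0, so the root lies in [-1.375, -1.25]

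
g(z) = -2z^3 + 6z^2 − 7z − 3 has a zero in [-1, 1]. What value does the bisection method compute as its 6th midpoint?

z = 0 gives g = -3, negative; keep [-1, 0]
z = -0.5 gives g = 2.25, positive; keep [-0.5, 0]
z = -0.25 gives g = -0.84375, negative; keep [-0.5, -0.25]
z = -0.375 gives g = 0.5742, positive; keep [-0.375, -0.25]
z = -0.3125 gives g = -0.1655, negative; keep [-0.375, -0.3125]
z = -0.34375 gives g = 0.1965, positive; keep [-0.34375, -0.3125]

-0.34375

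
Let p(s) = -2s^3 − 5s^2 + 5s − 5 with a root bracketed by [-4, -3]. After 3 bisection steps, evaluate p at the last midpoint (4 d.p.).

m = -3.5, p(m) = 2 (+); new bracket [-3.5, -3]
m = -3.25, p(m) = -5.40625 (−); new bracket [-3.5, -3.25]
m = -3.375, p(m) = -1.941406 (−); new bracket [-3.5, -3.375]

-1.9414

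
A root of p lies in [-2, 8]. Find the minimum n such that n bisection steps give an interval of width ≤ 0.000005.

Width after n steps is 10/2^n. Need 2^n ≥ 10/0.000005 = 2000000.
2^20 = 1048576 < 2000000 ≤ 2^21 = 2097152, so n = 21.

21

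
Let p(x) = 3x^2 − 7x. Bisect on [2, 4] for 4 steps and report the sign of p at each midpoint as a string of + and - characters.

++-+

m = 3, p(m) = 6 (+); new bracket [2, 3]
m = 2.5, p(m) = 1.25 (+); new bracket [2, 2.5]
m = 2.25, p(m) = -0.5625 (−); new bracket [2.25, 2.5]
m = 2.375, p(m) = 0.2969 (+); new bracket [2.25, 2.375]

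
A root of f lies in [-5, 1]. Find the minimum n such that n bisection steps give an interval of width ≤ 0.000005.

Width after n steps is 6/2^n. Need 2^n ≥ 6/0.000005 = 1200000.
2^20 = 1048576 < 1200000 ≤ 2^21 = 2097152, so n = 21.

21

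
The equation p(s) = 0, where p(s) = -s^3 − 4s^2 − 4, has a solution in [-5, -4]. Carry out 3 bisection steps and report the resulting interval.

s = -4.5 gives p = 6.125, positive; keep [-4.5, -4]
s = -4.25 gives p = 0.515625, positive; keep [-4.25, -4]
s = -4.125 gives p = -1.873047, negative; keep [-4.25, -4.125]

[-4.25, -4.125]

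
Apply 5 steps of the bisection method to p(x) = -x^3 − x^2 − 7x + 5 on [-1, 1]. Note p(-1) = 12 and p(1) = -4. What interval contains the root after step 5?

p(0) = 5 > 0, so the root lies in [0, 1]
p(0.5) = 1.125 > 0, so the root lies in [0.5, 1]
p(0.75) = -1.234375 < 0, so the root lies in [0.5, 0.75]
p(0.625) = -0.0098 < 0, so the root lies in [0.5, 0.625]
p(0.5625) = 0.5681 > 0, so the root lies in [0.5625, 0.625]

[0.5625, 0.625]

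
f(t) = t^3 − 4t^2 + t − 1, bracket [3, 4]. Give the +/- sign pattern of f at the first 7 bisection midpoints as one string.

--++---

midpoint 3.5: f = -3.625 < 0 → [3.5, 4]
midpoint 3.75: f = -0.765625 < 0 → [3.75, 4]
midpoint 3.875: f = 0.998047 > 0 → [3.75, 3.875]
midpoint 3.8125: f = 0.0872 > 0 → [3.75, 3.8125]
midpoint 3.78125: f = -0.3464 < 0 → [3.78125, 3.8125]
midpoint 3.796875: f = -0.1314 < 0 → [3.796875, 3.8125]
midpoint 3.8046875: f = -0.0226 < 0 → [3.8046875, 3.8125]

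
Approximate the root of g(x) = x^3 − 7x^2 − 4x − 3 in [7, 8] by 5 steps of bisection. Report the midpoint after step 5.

g(7.5) = -4.875 < 0, so the root lies in [7.5, 8]
g(7.75) = 11.046875 > 0, so the root lies in [7.5, 7.75]
g(7.625) = 2.837891 > 0, so the root lies in [7.5, 7.625]
g(7.5625) = -1.0798 < 0, so the root lies in [7.5625, 7.625]
g(7.59375) = 0.8636 > 0, so the root lies in [7.5625, 7.59375]

7.59375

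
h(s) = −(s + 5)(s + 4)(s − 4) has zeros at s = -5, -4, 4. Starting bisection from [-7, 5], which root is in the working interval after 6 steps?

h(-1) = 60 > 0, so the root lies in [-1, 5]
h(2) = 84 > 0, so the root lies in [2, 5]
h(3.5) = 31.875 > 0, so the root lies in [3.5, 5]
h(4.25) = -19.0781 < 0, so the root lies in [3.5, 4.25]
h(3.875) = 8.7363 > 0, so the root lies in [3.875, 4.25]
h(4.0625) = -4.5667 < 0, so the root lies in [3.875, 4.0625]

4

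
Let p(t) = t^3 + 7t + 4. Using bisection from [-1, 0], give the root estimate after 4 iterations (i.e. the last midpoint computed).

t = -0.5 gives p = 0.375, positive; keep [-1, -0.5]
t = -0.75 gives p = -1.671875, negative; keep [-0.75, -0.5]
t = -0.625 gives p = -0.619141, negative; keep [-0.625, -0.5]
t = -0.5625 gives p = -0.1155, negative; keep [-0.5625, -0.5]

-0.5625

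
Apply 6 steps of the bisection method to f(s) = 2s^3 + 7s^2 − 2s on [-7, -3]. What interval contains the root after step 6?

[-3.8125, -3.75]

s = -5 gives f = -65, negative; keep [-5, -3]
s = -4 gives f = -8, negative; keep [-4, -3]
s = -3.5 gives f = 7, positive; keep [-4, -3.5]
s = -3.75 gives f = 0.4688, positive; keep [-4, -3.75]
s = -3.875 gives f = -3.5117, negative; keep [-3.875, -3.75]
s = -3.8125 gives f = -1.4595, negative; keep [-3.8125, -3.75]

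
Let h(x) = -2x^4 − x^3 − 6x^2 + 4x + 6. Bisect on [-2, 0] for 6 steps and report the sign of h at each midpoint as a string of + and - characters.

midpoint -1: h = -5 < 0 → [-1, 0]
midpoint -0.5: h = 2.5 > 0 → [-1, -0.5]
midpoint -0.75: h = -0.585938 < 0 → [-0.75, -0.5]
midpoint -0.625: h = 1.0952 > 0 → [-0.75, -0.625]
midpoint -0.6875: h = 0.2922 > 0 → [-0.75, -0.6875]
midpoint -0.71875: h = -0.1371 < 0 → [-0.71875, -0.6875]

-+-++-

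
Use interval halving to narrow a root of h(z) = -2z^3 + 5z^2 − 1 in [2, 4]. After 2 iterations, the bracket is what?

h(3) = -10 < 0, so the root lies in [2, 3]
h(2.5) = -1 < 0, so the root lies in [2, 2.5]

[2, 2.5]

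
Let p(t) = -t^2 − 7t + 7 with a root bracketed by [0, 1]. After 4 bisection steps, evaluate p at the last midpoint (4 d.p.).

p(0.5) = 3.25 > 0, so the root lies in [0.5, 1]
p(0.75) = 1.1875 > 0, so the root lies in [0.75, 1]
p(0.875) = 0.109375 > 0, so the root lies in [0.875, 1]
p(0.9375) = -0.4414 < 0, so the root lies in [0.875, 0.9375]

-0.4414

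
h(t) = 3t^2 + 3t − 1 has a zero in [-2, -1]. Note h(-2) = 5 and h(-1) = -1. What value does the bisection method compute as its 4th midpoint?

-1.3125

t = -1.5 gives h = 1.25, positive; keep [-1.5, -1]
t = -1.25 gives h = -0.0625, negative; keep [-1.5, -1.25]
t = -1.375 gives h = 0.546875, positive; keep [-1.375, -1.25]
t = -1.3125 gives h = 0.2305, positive; keep [-1.3125, -1.25]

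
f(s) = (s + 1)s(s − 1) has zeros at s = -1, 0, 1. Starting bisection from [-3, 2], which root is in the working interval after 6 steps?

midpoint -0.5: f = 0.375 > 0 → [-3, -0.5]
midpoint -1.75: f = -3.609375 < 0 → [-1.75, -0.5]
midpoint -1.125: f = -0.298828 < 0 → [-1.125, -0.5]
midpoint -0.8125: f = 0.2761 > 0 → [-1.125, -0.8125]
midpoint -0.96875: f = 0.0596 > 0 → [-1.125, -0.96875]
midpoint -1.046875: f = -0.1004 < 0 → [-1.046875, -0.96875]

-1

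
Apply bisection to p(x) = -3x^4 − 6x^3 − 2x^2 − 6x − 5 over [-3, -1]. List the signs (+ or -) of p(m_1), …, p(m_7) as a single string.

p(-2) = -1 < 0, so the root lies in [-2, -1]
p(-1.5) = 4.5625 > 0, so the root lies in [-2, -1.5]
p(-1.75) = 3.394531 > 0, so the root lies in [-2, -1.75]
p(-1.875) = 1.6907 > 0, so the root lies in [-2, -1.875]
p(-1.9375) = 0.4809 > 0, so the root lies in [-2, -1.9375]
p(-1.96875) = -0.2241 < 0, so the root lies in [-1.96875, -1.9375]
p(-1.953125) = 0.1371 > 0, so the root lies in [-1.96875, -1.953125]

-++++-+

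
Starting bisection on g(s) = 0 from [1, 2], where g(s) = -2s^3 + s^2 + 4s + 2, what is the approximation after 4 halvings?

m = 1.5, g(m) = 3.5 (+); new bracket [1.5, 2]
m = 1.75, g(m) = 1.34375 (+); new bracket [1.75, 2]
m = 1.875, g(m) = -0.167969 (−); new bracket [1.75, 1.875]
m = 1.8125, g(m) = 0.6265 (+); new bracket [1.8125, 1.875]

1.8125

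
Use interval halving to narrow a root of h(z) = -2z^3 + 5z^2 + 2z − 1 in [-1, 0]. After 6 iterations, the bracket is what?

[-0.609375, -0.59375]

z = -0.5 gives h = -0.5, negative; keep [-1, -0.5]
z = -0.75 gives h = 1.15625, positive; keep [-0.75, -0.5]
z = -0.625 gives h = 0.191406, positive; keep [-0.625, -0.5]
z = -0.5625 gives h = -0.187, negative; keep [-0.625, -0.5625]
z = -0.59375 gives h = -0.0062, negative; keep [-0.625, -0.59375]
z = -0.609375 gives h = 0.0905, positive; keep [-0.609375, -0.59375]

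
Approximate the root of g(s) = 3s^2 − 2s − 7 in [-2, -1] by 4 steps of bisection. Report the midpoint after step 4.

-1.1875

m = -1.5, g(m) = 2.75 (+); new bracket [-1.5, -1]
m = -1.25, g(m) = 0.1875 (+); new bracket [-1.25, -1]
m = -1.125, g(m) = -0.953125 (−); new bracket [-1.25, -1.125]
m = -1.1875, g(m) = -0.3945 (−); new bracket [-1.25, -1.1875]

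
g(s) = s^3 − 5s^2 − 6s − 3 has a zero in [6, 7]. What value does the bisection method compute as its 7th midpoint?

m = 6.5, g(m) = 21.375 (+); new bracket [6, 6.5]
m = 6.25, g(m) = 8.328125 (+); new bracket [6, 6.25]
m = 6.125, g(m) = 2.455078 (+); new bracket [6, 6.125]
m = 6.0625, g(m) = -0.324 (−); new bracket [6.0625, 6.125]
m = 6.09375, g(m) = 1.0526 (+); new bracket [6.0625, 6.09375]
m = 6.078125, g(m) = 0.3611 (+); new bracket [6.0625, 6.078125]
m = 6.0703125, g(m) = 0.0177 (+); new bracket [6.0625, 6.0703125]

6.0703125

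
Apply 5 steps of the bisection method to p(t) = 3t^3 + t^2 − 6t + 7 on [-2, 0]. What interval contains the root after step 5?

m = -1, p(m) = 11 (+); new bracket [-2, -1]
m = -1.5, p(m) = 8.125 (+); new bracket [-2, -1.5]
m = -1.75, p(m) = 4.484375 (+); new bracket [-2, -1.75]
m = -1.875, p(m) = 1.9902 (+); new bracket [-2, -1.875]
m = -1.9375, p(m) = 0.5593 (+); new bracket [-2, -1.9375]

[-2, -1.9375]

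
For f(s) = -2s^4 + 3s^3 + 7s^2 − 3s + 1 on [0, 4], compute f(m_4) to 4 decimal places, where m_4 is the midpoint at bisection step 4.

-6.3047

m = 2, f(m) = 15 (+); new bracket [2, 4]
m = 3, f(m) = -26 (−); new bracket [2, 3]
m = 2.5, f(m) = 6 (+); new bracket [2.5, 3]
m = 2.75, f(m) = -6.3047 (−); new bracket [2.5, 2.75]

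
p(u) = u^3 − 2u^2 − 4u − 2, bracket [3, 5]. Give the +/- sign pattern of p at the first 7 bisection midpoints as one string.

p(4) = 14 > 0, so the root lies in [3, 4]
p(3.5) = 2.375 > 0, so the root lies in [3, 3.5]
p(3.25) = -1.796875 < 0, so the root lies in [3.25, 3.5]
p(3.375) = 0.1621 > 0, so the root lies in [3.25, 3.375]
p(3.3125) = -0.8484 < 0, so the root lies in [3.3125, 3.375]
p(3.34375) = -0.351 < 0, so the root lies in [3.34375, 3.375]
p(3.359375) = -0.0964 < 0, so the root lies in [3.359375, 3.375]

++-+---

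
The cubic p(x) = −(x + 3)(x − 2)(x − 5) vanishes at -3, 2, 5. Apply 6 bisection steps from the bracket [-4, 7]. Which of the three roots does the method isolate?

-3

midpoint 1.5: p = -7.875 < 0 → [-4, 1.5]
midpoint -1.25: p = -35.546875 < 0 → [-4, -1.25]
midpoint -2.625: p = -13.224609 < 0 → [-4, -2.625]
midpoint -3.3125: p = 13.8 > 0 → [-3.3125, -2.625]
midpoint -2.96875: p = -1.2373 < 0 → [-3.3125, -2.96875]
midpoint -3.140625: p = 5.8849 > 0 → [-3.140625, -2.96875]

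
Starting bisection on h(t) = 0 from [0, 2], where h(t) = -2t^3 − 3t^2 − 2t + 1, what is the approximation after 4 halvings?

0.375

t = 1 gives h = -6, negative; keep [0, 1]
t = 0.5 gives h = -1, negative; keep [0, 0.5]
t = 0.25 gives h = 0.28125, positive; keep [0.25, 0.5]
t = 0.375 gives h = -0.2773, negative; keep [0.25, 0.375]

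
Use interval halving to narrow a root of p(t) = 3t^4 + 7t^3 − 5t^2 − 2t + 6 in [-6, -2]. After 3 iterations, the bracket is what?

[-3, -2.5]

t = -4 gives p = 254, positive; keep [-4, -2]
t = -3 gives p = 21, positive; keep [-3, -2]
t = -2.5 gives p = -12.4375, negative; keep [-3, -2.5]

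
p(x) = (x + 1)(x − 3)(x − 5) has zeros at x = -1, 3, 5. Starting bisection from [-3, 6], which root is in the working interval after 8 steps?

m = 1.5, p(m) = 13.125 (+); new bracket [-3, 1.5]
m = -0.75, p(m) = 5.390625 (+); new bracket [-3, -0.75]
m = -1.875, p(m) = -29.326172 (−); new bracket [-1.875, -0.75]
m = -1.3125, p(m) = -8.5071 (−); new bracket [-1.3125, -0.75]
m = -1.03125, p(m) = -0.7598 (−); new bracket [-1.03125, -0.75]
m = -0.890625, p(m) = 2.5067 (+); new bracket [-1.03125, -0.890625]
m = -0.9609375, p(m) = 0.9223 (+); new bracket [-1.03125, -0.9609375]
m = -0.99609375, p(m) = 0.0936 (+); new bracket [-1.03125, -0.99609375]

-1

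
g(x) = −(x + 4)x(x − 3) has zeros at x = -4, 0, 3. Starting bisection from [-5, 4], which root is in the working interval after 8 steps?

x = -0.5 gives g = -6.125, negative; keep [-5, -0.5]
x = -2.75 gives g = -19.765625, negative; keep [-5, -2.75]
x = -3.875 gives g = -3.330078, negative; keep [-5, -3.875]
x = -4.4375 gives g = 14.4392, positive; keep [-4.4375, -3.875]
x = -4.15625 gives g = 4.6474, positive; keep [-4.15625, -3.875]
x = -4.015625 gives g = 0.4402, positive; keep [-4.015625, -3.875]
x = -3.9453125 gives g = -1.4985, negative; keep [-4.015625, -3.9453125]
x = -3.98046875 gives g = -0.5427, negative; keep [-4.015625, -3.98046875]

-4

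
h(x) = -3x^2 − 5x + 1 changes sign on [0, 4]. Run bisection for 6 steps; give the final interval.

m = 2, h(m) = -21 (−); new bracket [0, 2]
m = 1, h(m) = -7 (−); new bracket [0, 1]
m = 0.5, h(m) = -2.25 (−); new bracket [0, 0.5]
m = 0.25, h(m) = -0.4375 (−); new bracket [0, 0.25]
m = 0.125, h(m) = 0.3281 (+); new bracket [0.125, 0.25]
m = 0.1875, h(m) = -0.043 (−); new bracket [0.125, 0.1875]

[0.125, 0.1875]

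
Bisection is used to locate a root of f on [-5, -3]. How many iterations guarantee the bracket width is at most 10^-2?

Width after n steps is 2/2^n. Need 2^n ≥ 2/10^-2 = 200.
2^7 = 128 < 200 ≤ 2^8 = 256, so n = 8.

8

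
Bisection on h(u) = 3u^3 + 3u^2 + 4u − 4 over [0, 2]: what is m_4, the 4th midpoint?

0.625

h(1) = 6 > 0, so the root lies in [0, 1]
h(0.5) = -0.875 < 0, so the root lies in [0.5, 1]
h(0.75) = 1.953125 > 0, so the root lies in [0.5, 0.75]
h(0.625) = 0.4043 > 0, so the root lies in [0.5, 0.625]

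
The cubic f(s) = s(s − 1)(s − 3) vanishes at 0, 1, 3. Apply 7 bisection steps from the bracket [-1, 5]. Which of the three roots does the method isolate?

s = 2 gives f = -2, negative; keep [2, 5]
s = 3.5 gives f = 4.375, positive; keep [2, 3.5]
s = 2.75 gives f = -1.203125, negative; keep [2.75, 3.5]
s = 3.125 gives f = 0.8301, positive; keep [2.75, 3.125]
s = 2.9375 gives f = -0.3557, negative; keep [2.9375, 3.125]
s = 3.03125 gives f = 0.1924, positive; keep [2.9375, 3.03125]
s = 2.984375 gives f = -0.0925, negative; keep [2.984375, 3.03125]

3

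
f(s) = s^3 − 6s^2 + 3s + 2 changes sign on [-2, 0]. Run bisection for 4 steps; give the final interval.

[-0.375, -0.25]

f(-1) = -8 < 0, so the root lies in [-1, 0]
f(-0.5) = -1.125 < 0, so the root lies in [-0.5, 0]
f(-0.25) = 0.859375 > 0, so the root lies in [-0.5, -0.25]
f(-0.375) = -0.0215 < 0, so the root lies in [-0.375, -0.25]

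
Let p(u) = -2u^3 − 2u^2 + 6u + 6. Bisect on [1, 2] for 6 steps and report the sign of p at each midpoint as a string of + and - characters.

m = 1.5, p(m) = 3.75 (+); new bracket [1.5, 2]
m = 1.75, p(m) = -0.34375 (−); new bracket [1.5, 1.75]
m = 1.625, p(m) = 1.886719 (+); new bracket [1.625, 1.75]
m = 1.6875, p(m) = 0.8188 (+); new bracket [1.6875, 1.75]
m = 1.71875, p(m) = 0.2496 (+); new bracket [1.71875, 1.75]
m = 1.734375, p(m) = -0.0441 (−); new bracket [1.71875, 1.734375]

+-+++-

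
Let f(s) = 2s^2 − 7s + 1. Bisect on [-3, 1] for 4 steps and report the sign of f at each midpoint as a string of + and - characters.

++--

m = -1, f(m) = 10 (+); new bracket [-1, 1]
m = 0, f(m) = 1 (+); new bracket [0, 1]
m = 0.5, f(m) = -2 (−); new bracket [0, 0.5]
m = 0.25, f(m) = -0.625 (−); new bracket [0, 0.25]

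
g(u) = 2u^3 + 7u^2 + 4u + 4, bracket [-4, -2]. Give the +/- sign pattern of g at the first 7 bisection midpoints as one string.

+----++

g(-3) = 1 > 0, so the root lies in [-4, -3]
g(-3.5) = -10 < 0, so the root lies in [-3.5, -3]
g(-3.25) = -3.71875 < 0, so the root lies in [-3.25, -3]
g(-3.125) = -1.1758 < 0, so the root lies in [-3.125, -3]
g(-3.0625) = -0.0435 < 0, so the root lies in [-3.0625, -3]
g(-3.03125) = 0.4892 > 0, so the root lies in [-3.0625, -3.03125]
g(-3.046875) = 0.2256 > 0, so the root lies in [-3.0625, -3.046875]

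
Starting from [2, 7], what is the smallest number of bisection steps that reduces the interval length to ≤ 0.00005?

Width after n steps is 5/2^n. Need 2^n ≥ 5/0.00005 = 100000.
2^16 = 65536 < 100000 ≤ 2^17 = 131072, so n = 17.

17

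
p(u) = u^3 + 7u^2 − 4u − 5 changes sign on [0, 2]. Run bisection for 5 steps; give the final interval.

[1.0625, 1.125]

midpoint 1: p = -1 < 0 → [1, 2]
midpoint 1.5: p = 8.125 > 0 → [1, 1.5]
midpoint 1.25: p = 2.890625 > 0 → [1, 1.25]
midpoint 1.125: p = 0.7832 > 0 → [1, 1.125]
midpoint 1.0625: p = -0.1482 < 0 → [1.0625, 1.125]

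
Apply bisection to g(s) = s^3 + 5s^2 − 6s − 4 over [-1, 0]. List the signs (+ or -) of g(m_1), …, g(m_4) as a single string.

+---

g(-0.5) = 0.125 > 0, so the root lies in [-0.5, 0]
g(-0.25) = -2.203125 < 0, so the root lies in [-0.5, -0.25]
g(-0.375) = -1.099609 < 0, so the root lies in [-0.5, -0.375]
g(-0.4375) = -0.5017 < 0, so the root lies in [-0.5, -0.4375]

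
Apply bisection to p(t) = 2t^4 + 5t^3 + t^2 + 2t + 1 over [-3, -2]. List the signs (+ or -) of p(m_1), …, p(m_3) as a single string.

midpoint -2.5: p = 2.25 > 0 → [-2.5, -2]
midpoint -2.25: p = -4.132812 < 0 → [-2.5, -2.25]
midpoint -2.375: p = -1.458496 < 0 → [-2.5, -2.375]

+--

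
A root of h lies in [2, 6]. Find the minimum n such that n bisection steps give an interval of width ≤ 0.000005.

20

Width after n steps is 4/2^n. Need 2^n ≥ 4/0.000005 = 800000.
2^19 = 524288 < 800000 ≤ 2^20 = 1048576, so n = 20.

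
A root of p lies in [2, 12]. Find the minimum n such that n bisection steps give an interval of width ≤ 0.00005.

Width after n steps is 10/2^n. Need 2^n ≥ 10/0.00005 = 200000.
2^17 = 131072 < 200000 ≤ 2^18 = 262144, so n = 18.

18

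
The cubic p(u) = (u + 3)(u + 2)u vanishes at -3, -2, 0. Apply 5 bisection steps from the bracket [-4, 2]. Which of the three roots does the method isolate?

0

m = -1, p(m) = -2 (−); new bracket [-1, 2]
m = 0.5, p(m) = 4.375 (+); new bracket [-1, 0.5]
m = -0.25, p(m) = -1.203125 (−); new bracket [-0.25, 0.5]
m = 0.125, p(m) = 0.8301 (+); new bracket [-0.25, 0.125]
m = -0.0625, p(m) = -0.3557 (−); new bracket [-0.0625, 0.125]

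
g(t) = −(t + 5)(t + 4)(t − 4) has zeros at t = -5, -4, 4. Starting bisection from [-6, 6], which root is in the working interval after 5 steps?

t = 0 gives g = 80, positive; keep [0, 6]
t = 3 gives g = 56, positive; keep [3, 6]
t = 4.5 gives g = -40.375, negative; keep [3, 4.5]
t = 3.75 gives g = 16.9531, positive; keep [3.75, 4.5]
t = 4.125 gives g = -9.2676, negative; keep [3.75, 4.125]

4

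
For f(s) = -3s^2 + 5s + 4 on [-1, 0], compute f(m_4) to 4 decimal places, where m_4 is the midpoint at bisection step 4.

0.2383

m = -0.5, f(m) = 0.75 (+); new bracket [-1, -0.5]
m = -0.75, f(m) = -1.4375 (−); new bracket [-0.75, -0.5]
m = -0.625, f(m) = -0.296875 (−); new bracket [-0.625, -0.5]
m = -0.5625, f(m) = 0.2383 (+); new bracket [-0.625, -0.5625]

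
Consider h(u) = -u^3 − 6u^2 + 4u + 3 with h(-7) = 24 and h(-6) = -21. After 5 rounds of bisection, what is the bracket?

[-6.5625, -6.53125]

midpoint -6.5: h = -1.875 < 0 → [-7, -6.5]
midpoint -6.75: h = 10.171875 > 0 → [-6.75, -6.5]
midpoint -6.625: h = 3.931641 > 0 → [-6.625, -6.5]
midpoint -6.5625: h = 0.9749 > 0 → [-6.5625, -6.5]
midpoint -6.53125: h = -0.4633 < 0 → [-6.5625, -6.53125]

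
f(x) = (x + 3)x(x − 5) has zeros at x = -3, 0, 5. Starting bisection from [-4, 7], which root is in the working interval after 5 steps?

5

x = 1.5 gives f = -23.625, negative; keep [1.5, 7]
x = 4.25 gives f = -23.109375, negative; keep [4.25, 7]
x = 5.625 gives f = 30.322266, positive; keep [4.25, 5.625]
x = 4.9375 gives f = -2.4495, negative; keep [4.9375, 5.625]
x = 5.28125 gives f = 12.3006, positive; keep [4.9375, 5.28125]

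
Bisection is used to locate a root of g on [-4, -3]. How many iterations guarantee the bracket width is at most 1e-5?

Width after n steps is 1/2^n. Need 2^n ≥ 1/1e-5 = 100000.
2^16 = 65536 < 100000 ≤ 2^17 = 131072, so n = 17.

17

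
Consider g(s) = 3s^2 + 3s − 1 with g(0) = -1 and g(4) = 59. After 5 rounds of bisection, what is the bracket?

g(2) = 17 > 0, so the root lies in [0, 2]
g(1) = 5 > 0, so the root lies in [0, 1]
g(0.5) = 1.25 > 0, so the root lies in [0, 0.5]
g(0.25) = -0.0625 < 0, so the root lies in [0.25, 0.5]
g(0.375) = 0.5469 > 0, so the root lies in [0.25, 0.375]

[0.25, 0.375]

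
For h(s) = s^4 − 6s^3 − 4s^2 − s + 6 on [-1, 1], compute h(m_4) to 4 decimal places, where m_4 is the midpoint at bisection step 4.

m = 0, h(m) = 6 (+); new bracket [0, 1]
m = 0.5, h(m) = 3.8125 (+); new bracket [0.5, 1]
m = 0.75, h(m) = 0.785156 (+); new bracket [0.75, 1]
m = 0.875, h(m) = -1.3708 (−); new bracket [0.75, 0.875]

-1.3708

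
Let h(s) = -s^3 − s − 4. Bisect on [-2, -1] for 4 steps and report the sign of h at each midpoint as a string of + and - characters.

+--+

m = -1.5, h(m) = 0.875 (+); new bracket [-1.5, -1]
m = -1.25, h(m) = -0.796875 (−); new bracket [-1.5, -1.25]
m = -1.375, h(m) = -0.025391 (−); new bracket [-1.5, -1.375]
m = -1.4375, h(m) = 0.408 (+); new bracket [-1.4375, -1.375]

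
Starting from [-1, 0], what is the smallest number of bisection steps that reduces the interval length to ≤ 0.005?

8

Width after n steps is 1/2^n. Need 2^n ≥ 1/0.005 = 200.
2^7 = 128 < 200 ≤ 2^8 = 256, so n = 8.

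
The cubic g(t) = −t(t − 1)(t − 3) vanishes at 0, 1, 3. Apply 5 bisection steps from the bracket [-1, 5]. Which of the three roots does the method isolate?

midpoint 2: g = 2 > 0 → [2, 5]
midpoint 3.5: g = -4.375 < 0 → [2, 3.5]
midpoint 2.75: g = 1.203125 > 0 → [2.75, 3.5]
midpoint 3.125: g = -0.8301 < 0 → [2.75, 3.125]
midpoint 2.9375: g = 0.3557 > 0 → [2.9375, 3.125]

3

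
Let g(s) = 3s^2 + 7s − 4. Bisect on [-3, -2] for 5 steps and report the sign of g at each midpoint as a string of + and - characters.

m = -2.5, g(m) = -2.75 (−); new bracket [-3, -2.5]
m = -2.75, g(m) = -0.5625 (−); new bracket [-3, -2.75]
m = -2.875, g(m) = 0.671875 (+); new bracket [-2.875, -2.75]
m = -2.8125, g(m) = 0.043 (+); new bracket [-2.8125, -2.75]
m = -2.78125, g(m) = -0.2627 (−); new bracket [-2.8125, -2.78125]

--++-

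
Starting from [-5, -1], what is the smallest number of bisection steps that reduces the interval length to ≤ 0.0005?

13

Width after n steps is 4/2^n. Need 2^n ≥ 4/0.0005 = 8000.
2^12 = 4096 < 8000 ≤ 2^13 = 8192, so n = 13.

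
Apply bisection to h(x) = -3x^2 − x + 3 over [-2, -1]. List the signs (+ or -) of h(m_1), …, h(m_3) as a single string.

m = -1.5, h(m) = -2.25 (−); new bracket [-1.5, -1]
m = -1.25, h(m) = -0.4375 (−); new bracket [-1.25, -1]
m = -1.125, h(m) = 0.328125 (+); new bracket [-1.25, -1.125]

--+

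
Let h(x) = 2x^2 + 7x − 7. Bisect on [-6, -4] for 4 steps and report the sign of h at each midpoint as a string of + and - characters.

++-+

m = -5, h(m) = 8 (+); new bracket [-5, -4]
m = -4.5, h(m) = 2 (+); new bracket [-4.5, -4]
m = -4.25, h(m) = -0.625 (−); new bracket [-4.5, -4.25]
m = -4.375, h(m) = 0.6562 (+); new bracket [-4.375, -4.25]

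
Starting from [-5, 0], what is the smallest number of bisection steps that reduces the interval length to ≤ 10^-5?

Width after n steps is 5/2^n. Need 2^n ≥ 5/10^-5 = 500000.
2^18 = 262144 < 500000 ≤ 2^19 = 524288, so n = 19.

19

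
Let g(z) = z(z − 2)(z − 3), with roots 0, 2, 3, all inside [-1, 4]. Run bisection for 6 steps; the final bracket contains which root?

midpoint 1.5: g = 1.125 > 0 → [-1, 1.5]
midpoint 0.25: g = 1.203125 > 0 → [-1, 0.25]
midpoint -0.375: g = -3.005859 < 0 → [-0.375, 0.25]
midpoint -0.0625: g = -0.3948 < 0 → [-0.0625, 0.25]
midpoint 0.09375: g = 0.5194 > 0 → [-0.0625, 0.09375]
midpoint 0.015625: g = 0.0925 > 0 → [-0.0625, 0.015625]

0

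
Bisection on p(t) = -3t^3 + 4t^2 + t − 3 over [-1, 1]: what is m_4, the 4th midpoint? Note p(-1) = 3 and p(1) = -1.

-0.875

midpoint 0: p = -3 < 0 → [-1, 0]
midpoint -0.5: p = -2.125 < 0 → [-1, -0.5]
midpoint -0.75: p = -0.234375 < 0 → [-1, -0.75]
midpoint -0.875: p = 1.1973 > 0 → [-0.875, -0.75]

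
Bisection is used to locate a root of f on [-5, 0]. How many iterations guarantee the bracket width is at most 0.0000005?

24

Width after n steps is 5/2^n. Need 2^n ≥ 5/0.0000005 = 10000000.
2^23 = 8388608 < 10000000 ≤ 2^24 = 16777216, so n = 24.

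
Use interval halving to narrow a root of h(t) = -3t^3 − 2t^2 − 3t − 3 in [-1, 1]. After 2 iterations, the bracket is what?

m = 0, h(m) = -3 (−); new bracket [-1, 0]
m = -0.5, h(m) = -1.625 (−); new bracket [-1, -0.5]

[-1, -0.5]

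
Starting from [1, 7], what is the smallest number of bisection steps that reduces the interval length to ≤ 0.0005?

14

Width after n steps is 6/2^n. Need 2^n ≥ 6/0.0005 = 12000.
2^13 = 8192 < 12000 ≤ 2^14 = 16384, so n = 14.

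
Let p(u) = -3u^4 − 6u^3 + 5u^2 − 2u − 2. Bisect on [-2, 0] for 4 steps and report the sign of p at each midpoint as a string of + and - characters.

++--

midpoint -1: p = 8 > 0 → [-1, 0]
midpoint -0.5: p = 0.8125 > 0 → [-0.5, 0]
midpoint -0.25: p = -1.105469 < 0 → [-0.5, -0.25]
midpoint -0.375: p = -0.2898 < 0 → [-0.5, -0.375]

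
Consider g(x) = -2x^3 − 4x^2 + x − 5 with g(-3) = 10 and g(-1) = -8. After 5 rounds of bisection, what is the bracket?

[-2.625, -2.5625]

m = -2, g(m) = -7 (−); new bracket [-3, -2]
m = -2.5, g(m) = -1.25 (−); new bracket [-3, -2.5]
m = -2.75, g(m) = 3.59375 (+); new bracket [-2.75, -2.5]
m = -2.625, g(m) = 0.9883 (+); new bracket [-2.625, -2.5]
m = -2.5625, g(m) = -0.1753 (−); new bracket [-2.625, -2.5625]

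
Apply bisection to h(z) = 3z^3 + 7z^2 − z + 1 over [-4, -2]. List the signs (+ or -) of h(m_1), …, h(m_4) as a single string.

z = -3 gives h = -14, negative; keep [-3, -2]
z = -2.5 gives h = 0.375, positive; keep [-3, -2.5]
z = -2.75 gives h = -5.703125, negative; keep [-2.75, -2.5]
z = -2.625 gives h = -2.4043, negative; keep [-2.625, -2.5]

-+--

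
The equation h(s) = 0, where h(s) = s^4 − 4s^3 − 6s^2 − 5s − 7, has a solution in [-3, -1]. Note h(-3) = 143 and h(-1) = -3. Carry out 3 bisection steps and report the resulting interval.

[-1.25, -1]

s = -2 gives h = 27, positive; keep [-2, -1]
s = -1.5 gives h = 5.5625, positive; keep [-1.5, -1]
s = -1.25 gives h = 0.128906, positive; keep [-1.25, -1]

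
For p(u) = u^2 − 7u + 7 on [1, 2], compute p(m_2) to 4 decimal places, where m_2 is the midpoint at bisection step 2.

-0.1875

p(1.5) = -1.25 < 0, so the root lies in [1, 1.5]
p(1.25) = -0.1875 < 0, so the root lies in [1, 1.25]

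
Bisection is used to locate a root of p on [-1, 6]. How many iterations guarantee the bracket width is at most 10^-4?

17

Width after n steps is 7/2^n. Need 2^n ≥ 7/10^-4 = 70000.
2^16 = 65536 < 70000 ≤ 2^17 = 131072, so n = 17.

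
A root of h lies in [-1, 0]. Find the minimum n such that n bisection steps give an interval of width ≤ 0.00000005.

25

Width after n steps is 1/2^n. Need 2^n ≥ 1/0.00000005 = 20000000.
2^24 = 16777216 < 20000000 ≤ 2^25 = 33554432, so n = 25.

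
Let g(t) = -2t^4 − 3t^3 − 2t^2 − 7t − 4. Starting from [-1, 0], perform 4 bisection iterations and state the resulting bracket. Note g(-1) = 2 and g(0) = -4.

[-0.625, -0.5625]

m = -0.5, g(m) = -0.75 (−); new bracket [-1, -0.5]
m = -0.75, g(m) = 0.757812 (+); new bracket [-0.75, -0.5]
m = -0.625, g(m) = 0.020996 (+); new bracket [-0.625, -0.5]
m = -0.5625, g(m) = -0.3616 (−); new bracket [-0.625, -0.5625]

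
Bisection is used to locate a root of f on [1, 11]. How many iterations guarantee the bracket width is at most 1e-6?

24

Width after n steps is 10/2^n. Need 2^n ≥ 10/1e-6 = 10000000.
2^23 = 8388608 < 10000000 ≤ 2^24 = 16777216, so n = 24.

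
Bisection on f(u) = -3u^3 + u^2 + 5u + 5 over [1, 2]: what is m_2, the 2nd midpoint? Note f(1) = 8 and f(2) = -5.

m = 1.5, f(m) = 4.625 (+); new bracket [1.5, 2]
m = 1.75, f(m) = 0.734375 (+); new bracket [1.75, 2]

1.75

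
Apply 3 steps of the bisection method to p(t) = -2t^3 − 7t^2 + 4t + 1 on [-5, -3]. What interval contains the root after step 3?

p(-4) = 1 > 0, so the root lies in [-4, -3]
p(-3.5) = -13 < 0, so the root lies in [-4, -3.5]
p(-3.75) = -6.96875 < 0, so the root lies in [-4, -3.75]

[-4, -3.75]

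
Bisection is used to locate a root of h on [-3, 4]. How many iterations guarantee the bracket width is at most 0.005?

Width after n steps is 7/2^n. Need 2^n ≥ 7/0.005 = 1400.
2^10 = 1024 < 1400 ≤ 2^11 = 2048, so n = 11.

11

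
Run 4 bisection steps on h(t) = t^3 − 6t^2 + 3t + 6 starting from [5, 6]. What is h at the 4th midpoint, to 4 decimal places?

-0.3020

t = 5.5 gives h = 7.375, positive; keep [5, 5.5]
t = 5.25 gives h = 1.078125, positive; keep [5, 5.25]
t = 5.125 gives h = -1.607422, negative; keep [5.125, 5.25]
t = 5.1875 gives h = -0.302, negative; keep [5.1875, 5.25]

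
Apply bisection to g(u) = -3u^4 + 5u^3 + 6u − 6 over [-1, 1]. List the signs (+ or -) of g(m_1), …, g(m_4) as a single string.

m = 0, g(m) = -6 (−); new bracket [0, 1]
m = 0.5, g(m) = -2.5625 (−); new bracket [0.5, 1]
m = 0.75, g(m) = -0.339844 (−); new bracket [0.75, 1]
m = 0.875, g(m) = 0.8411 (+); new bracket [0.75, 0.875]

---+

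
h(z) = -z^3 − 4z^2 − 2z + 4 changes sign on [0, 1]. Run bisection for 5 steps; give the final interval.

m = 0.5, h(m) = 1.875 (+); new bracket [0.5, 1]
m = 0.75, h(m) = -0.171875 (−); new bracket [0.5, 0.75]
m = 0.625, h(m) = 0.943359 (+); new bracket [0.625, 0.75]
m = 0.6875, h(m) = 0.4094 (+); new bracket [0.6875, 0.75]
m = 0.71875, h(m) = 0.1248 (+); new bracket [0.71875, 0.75]

[0.71875, 0.75]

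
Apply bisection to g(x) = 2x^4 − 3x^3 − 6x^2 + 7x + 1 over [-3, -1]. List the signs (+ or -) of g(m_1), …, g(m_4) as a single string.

+-++

g(-2) = 19 > 0, so the root lies in [-2, -1]
g(-1.5) = -2.75 < 0, so the root lies in [-2, -1.5]
g(-1.75) = 5.210938 > 0, so the root lies in [-1.75, -1.5]
g(-1.625) = 0.6001 > 0, so the root lies in [-1.625, -1.5]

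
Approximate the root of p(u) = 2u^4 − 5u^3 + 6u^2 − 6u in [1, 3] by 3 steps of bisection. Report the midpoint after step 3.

midpoint 2: p = 4 > 0 → [1, 2]
midpoint 1.5: p = -2.25 < 0 → [1.5, 2]
midpoint 1.75: p = -0.164062 < 0 → [1.75, 2]

1.75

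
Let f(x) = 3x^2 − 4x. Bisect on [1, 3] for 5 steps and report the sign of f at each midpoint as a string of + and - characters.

x = 2 gives f = 4, positive; keep [1, 2]
x = 1.5 gives f = 0.75, positive; keep [1, 1.5]
x = 1.25 gives f = -0.3125, negative; keep [1.25, 1.5]
x = 1.375 gives f = 0.1719, positive; keep [1.25, 1.375]
x = 1.3125 gives f = -0.082, negative; keep [1.3125, 1.375]

++-+-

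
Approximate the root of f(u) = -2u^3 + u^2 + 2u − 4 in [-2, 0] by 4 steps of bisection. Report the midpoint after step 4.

-1.375

m = -1, f(m) = -3 (−); new bracket [-2, -1]
m = -1.5, f(m) = 2 (+); new bracket [-1.5, -1]
m = -1.25, f(m) = -1.03125 (−); new bracket [-1.5, -1.25]
m = -1.375, f(m) = 0.3398 (+); new bracket [-1.375, -1.25]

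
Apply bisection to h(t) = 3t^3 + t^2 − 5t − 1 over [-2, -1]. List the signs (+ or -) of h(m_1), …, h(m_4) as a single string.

-+-+

t = -1.5 gives h = -1.375, negative; keep [-1.5, -1]
t = -1.25 gives h = 0.953125, positive; keep [-1.5, -1.25]
t = -1.375 gives h = -0.033203, negative; keep [-1.375, -1.25]
t = -1.3125 gives h = 0.5022, positive; keep [-1.375, -1.3125]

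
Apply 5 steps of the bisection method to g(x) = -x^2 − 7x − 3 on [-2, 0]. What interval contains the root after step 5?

g(-1) = 3 > 0, so the root lies in [-1, 0]
g(-0.5) = 0.25 > 0, so the root lies in [-0.5, 0]
g(-0.25) = -1.3125 < 0, so the root lies in [-0.5, -0.25]
g(-0.375) = -0.5156 < 0, so the root lies in [-0.5, -0.375]
g(-0.4375) = -0.1289 < 0, so the root lies in [-0.5, -0.4375]

[-0.5, -0.4375]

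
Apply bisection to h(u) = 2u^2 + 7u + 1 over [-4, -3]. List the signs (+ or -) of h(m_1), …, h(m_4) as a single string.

h(-3.5) = 1 > 0, so the root lies in [-3.5, -3]
h(-3.25) = -0.625 < 0, so the root lies in [-3.5, -3.25]
h(-3.375) = 0.15625 > 0, so the root lies in [-3.375, -3.25]
h(-3.3125) = -0.2422 < 0, so the root lies in [-3.375, -3.3125]

+-+-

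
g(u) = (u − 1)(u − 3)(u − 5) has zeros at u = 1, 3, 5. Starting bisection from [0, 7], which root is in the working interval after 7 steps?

5

midpoint 3.5: g = -1.875 < 0 → [3.5, 7]
midpoint 5.25: g = 2.390625 > 0 → [3.5, 5.25]
midpoint 4.375: g = -2.900391 < 0 → [4.375, 5.25]
midpoint 4.8125: g = -1.2957 < 0 → [4.8125, 5.25]
midpoint 5.03125: g = 0.2559 > 0 → [4.8125, 5.03125]
midpoint 4.921875: g = -0.5889 < 0 → [4.921875, 5.03125]
midpoint 4.9765625: g = -0.1842 < 0 → [4.9765625, 5.03125]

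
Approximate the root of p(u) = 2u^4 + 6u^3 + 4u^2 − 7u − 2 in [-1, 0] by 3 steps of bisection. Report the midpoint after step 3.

m = -0.5, p(m) = 1.875 (+); new bracket [-0.5, 0]
m = -0.25, p(m) = -0.085938 (−); new bracket [-0.5, -0.25]
m = -0.375, p(m) = 0.910645 (+); new bracket [-0.375, -0.25]

-0.375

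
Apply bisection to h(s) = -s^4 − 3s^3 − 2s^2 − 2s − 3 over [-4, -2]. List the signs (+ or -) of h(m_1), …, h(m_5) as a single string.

---++

m = -3, h(m) = -15 (−); new bracket [-3, -2]
m = -2.5, h(m) = -2.6875 (−); new bracket [-2.5, -2]
m = -2.25, h(m) = -0.082031 (−); new bracket [-2.25, -2]
m = -2.125, h(m) = 0.615 (+); new bracket [-2.25, -2.125]
m = -2.1875, h(m) = 0.3096 (+); new bracket [-2.25, -2.1875]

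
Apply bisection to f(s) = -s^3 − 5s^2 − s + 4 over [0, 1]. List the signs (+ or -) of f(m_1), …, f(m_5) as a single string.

midpoint 0.5: f = 2.125 > 0 → [0.5, 1]
midpoint 0.75: f = 0.015625 > 0 → [0.75, 1]
midpoint 0.875: f = -1.373047 < 0 → [0.75, 0.875]
midpoint 0.8125: f = -0.6497 < 0 → [0.75, 0.8125]
midpoint 0.78125: f = -0.3098 < 0 → [0.75, 0.78125]

++---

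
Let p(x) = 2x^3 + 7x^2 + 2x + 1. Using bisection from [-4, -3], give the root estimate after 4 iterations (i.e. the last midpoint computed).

m = -3.5, p(m) = -6 (−); new bracket [-3.5, -3]
m = -3.25, p(m) = -0.21875 (−); new bracket [-3.25, -3]
m = -3.125, p(m) = 2.074219 (+); new bracket [-3.25, -3.125]
m = -3.1875, p(m) = 0.9751 (+); new bracket [-3.25, -3.1875]

-3.1875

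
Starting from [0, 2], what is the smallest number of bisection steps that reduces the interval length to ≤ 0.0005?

12

Width after n steps is 2/2^n. Need 2^n ≥ 2/0.0005 = 4000.
2^11 = 2048 < 4000 ≤ 2^12 = 4096, so n = 12.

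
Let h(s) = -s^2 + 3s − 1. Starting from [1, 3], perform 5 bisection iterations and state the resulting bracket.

s = 2 gives h = 1, positive; keep [2, 3]
s = 2.5 gives h = 0.25, positive; keep [2.5, 3]
s = 2.75 gives h = -0.3125, negative; keep [2.5, 2.75]
s = 2.625 gives h = -0.0156, negative; keep [2.5, 2.625]
s = 2.5625 gives h = 0.1211, positive; keep [2.5625, 2.625]

[2.5625, 2.625]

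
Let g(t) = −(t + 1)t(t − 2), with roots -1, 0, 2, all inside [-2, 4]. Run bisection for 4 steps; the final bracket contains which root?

2

t = 1 gives g = 2, positive; keep [1, 4]
t = 2.5 gives g = -4.375, negative; keep [1, 2.5]
t = 1.75 gives g = 1.203125, positive; keep [1.75, 2.5]
t = 2.125 gives g = -0.8301, negative; keep [1.75, 2.125]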